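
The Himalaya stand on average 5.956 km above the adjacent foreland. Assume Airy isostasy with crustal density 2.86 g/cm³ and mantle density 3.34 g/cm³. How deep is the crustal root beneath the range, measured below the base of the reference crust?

35.5 km

By Archimedes' principle applied to the lithosphere: the weight of the topography is balanced by the buoyancy of the root, ρ_c h = (ρ_m − ρ_c) r.
r = h · ρ_c / (ρ_m − ρ_c) = 5.956 km × 2.86 / (3.34 − 2.86) = 35.5 km.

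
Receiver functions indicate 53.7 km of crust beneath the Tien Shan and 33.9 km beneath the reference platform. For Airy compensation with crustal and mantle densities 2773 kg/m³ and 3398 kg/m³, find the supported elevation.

Excess crust Δ = 53.7 km − 33.9 km = 19.8 km, split between elevation h and root r with h + r = Δ.
Airy balance ρ_c h = (ρ_m − ρ_c) r gives r = h ρ_c/(ρ_m − ρ_c), so h (1 + ρ_c/(ρ_m − ρ_c)) = Δ, i.e. h = Δ (ρ_m − ρ_c)/ρ_m.
h = 19.8 km × 625/3398 = 3.64 km.

3.64 km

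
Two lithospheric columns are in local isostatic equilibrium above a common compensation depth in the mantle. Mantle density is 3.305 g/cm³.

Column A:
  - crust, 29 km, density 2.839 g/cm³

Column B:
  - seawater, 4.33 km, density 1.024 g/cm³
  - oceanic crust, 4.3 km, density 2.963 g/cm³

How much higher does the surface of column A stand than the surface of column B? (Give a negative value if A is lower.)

For any compensation level in the mantle, the mantle terms cancel and isostasy reduces to e = (Σt_A − Σt_B) − (Σ(ρt)_A − Σ(ρt)_B) / ρ_m.
Σt_A = 29 km; Σt_B = 8.63 km; Σ(ρt)_A = 82.331; Σ(ρt)_B = 17.17482 (in km·g/cm³).
e = (29 − 8.63) − (82.331 − 17.17482) / 3.305 = 0.656 km.

0.656 km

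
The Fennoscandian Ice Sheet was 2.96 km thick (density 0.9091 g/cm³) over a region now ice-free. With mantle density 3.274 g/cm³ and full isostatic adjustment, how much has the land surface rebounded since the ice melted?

0.822 km

Removing the load lets mantle flow back in; uplift u satisfies ρ_ice t = ρ_m u.
u = t ρ_ice/ρ_m = 2.96 km × 0.9091/3.274 = 0.822 km.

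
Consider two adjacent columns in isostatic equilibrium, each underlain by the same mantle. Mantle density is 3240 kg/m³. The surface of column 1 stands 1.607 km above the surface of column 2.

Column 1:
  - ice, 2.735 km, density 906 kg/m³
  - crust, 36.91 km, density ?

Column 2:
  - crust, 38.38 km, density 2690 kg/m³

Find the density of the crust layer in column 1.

2700 kg/m³

Take the compensation level at the base of the deeper column (depth z_c below the surface of column 1) and equate Σ ρ_i t_i down to z_c; mantle fills any gap and the z_c terms cancel.
Column 1: 2.735×906 + 36.91×ρ + (z_c − 39.645)×3240
Column 2: 1.607×0 + 38.38×2690 + (z_c − 1.607 − 38.38)×3240
The z_c×3240 term appears on both sides and cancels. Collect the known terms of each column as K = Σ(ρt)_known − 3240 × (depth of known layers): K_1 = 2477.91 − 3240×39.645 = −125971.89; K_2 = 103242.2 − 3240×(1.607 + 38.38) = −26315.68.
Balance: K_1 + 36.91×ρ = K_2, so ρ = (K_2 − K_1)/36.91 = 99656.2/36.91 = 2700 kg/m³.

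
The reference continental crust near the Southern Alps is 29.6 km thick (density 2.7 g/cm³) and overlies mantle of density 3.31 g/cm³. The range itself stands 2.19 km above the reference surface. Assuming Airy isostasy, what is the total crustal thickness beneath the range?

41.5 km

Root depth r = h ρ_c / (ρ_m − ρ_c) = 2.19 km × 2.7 / 0.61 = 9.693 km.
Total thickness = T + h + r = 29.6 km + 2.19 km + 9.693 km = 41.5 km.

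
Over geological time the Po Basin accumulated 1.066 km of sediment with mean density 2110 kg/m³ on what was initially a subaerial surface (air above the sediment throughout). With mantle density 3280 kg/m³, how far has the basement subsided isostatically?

Subaerial load: s = t ρ_sed / ρ_m = 1.066 km × 2110/3280 = 0.686 km.

0.686 km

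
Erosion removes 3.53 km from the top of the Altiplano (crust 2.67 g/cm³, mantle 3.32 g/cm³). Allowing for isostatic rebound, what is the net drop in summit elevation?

Rebound u = e ρ_c/ρ_m = 3.53 km × 2.67/3.32 = 2.839 km.
Net surface drop = e − u = 3.53 km − 2.839 km = e (ρ_m − ρ_c)/ρ_m = 0.691 km.

0.691 km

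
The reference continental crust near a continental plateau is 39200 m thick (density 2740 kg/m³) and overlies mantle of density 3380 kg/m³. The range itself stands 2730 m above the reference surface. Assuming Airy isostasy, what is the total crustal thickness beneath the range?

53600 m

Root depth r = h ρ_c / (ρ_m − ρ_c) = 2730 m × 2740 / 640 = 11690 m.
Total thickness = T + h + r = 39200 m + 2730 m + 11690 m = 53600 m.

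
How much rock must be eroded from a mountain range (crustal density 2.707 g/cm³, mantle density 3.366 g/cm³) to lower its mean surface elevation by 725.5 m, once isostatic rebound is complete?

3710 m

Net drop Δ = e − u = e − e ρ_c/ρ_m = e (ρ_m − ρ_c)/ρ_m.
e = Δ ρ_m/(ρ_m − ρ_c) = 725.5 m × 3.366/0.659 = 3710 m.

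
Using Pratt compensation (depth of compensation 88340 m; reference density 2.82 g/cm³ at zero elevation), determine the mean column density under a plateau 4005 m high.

2.7 g/cm³

Pratt balance: ρ_ref D = ρ (D + h).
ρ = ρ_ref D/(D + h) = 2.82 × 88340 m/(88340 m + 4005 m) = 2.7 g/cm³.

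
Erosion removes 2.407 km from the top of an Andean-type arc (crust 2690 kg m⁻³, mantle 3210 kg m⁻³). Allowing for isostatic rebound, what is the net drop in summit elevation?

Rebound u = e ρ_c/ρ_m = 2.407 km × 2690/3210 = 2.017 km.
Net surface drop = e − u = 2.407 km − 2.017 km = e (ρ_m − ρ_c)/ρ_m = 0.39 km.

0.39 km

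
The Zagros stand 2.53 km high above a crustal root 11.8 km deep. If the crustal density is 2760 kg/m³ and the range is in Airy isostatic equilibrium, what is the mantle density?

3350 kg/m³

Airy balance: ρ_c h = (ρ_m − ρ_c) r → ρ_m = ρ_c (1 + h/r).
ρ_m = 2760 × (1 + 2.53 km/11.8 km) = 3350 kg/m³.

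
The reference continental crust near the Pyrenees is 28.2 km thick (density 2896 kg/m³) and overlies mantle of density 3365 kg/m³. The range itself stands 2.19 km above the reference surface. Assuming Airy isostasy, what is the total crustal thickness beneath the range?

43.9 km

Root depth r = h ρ_c / (ρ_m − ρ_c) = 2.19 km × 2896 / 469 = 13.52 km.
Total thickness = T + h + r = 28.2 km + 2.19 km + 13.52 km = 43.9 km.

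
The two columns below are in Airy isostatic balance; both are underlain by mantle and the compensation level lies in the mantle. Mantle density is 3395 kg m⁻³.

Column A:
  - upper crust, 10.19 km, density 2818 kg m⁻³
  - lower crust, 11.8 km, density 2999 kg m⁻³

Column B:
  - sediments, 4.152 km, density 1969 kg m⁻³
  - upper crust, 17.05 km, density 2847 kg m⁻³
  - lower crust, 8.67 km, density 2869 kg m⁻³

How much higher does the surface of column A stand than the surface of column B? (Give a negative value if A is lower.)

−2.73 km

For any compensation level in the mantle, the mantle terms cancel and isostasy reduces to e = (Σt_A − Σt_B) − (Σ(ρt)_A − Σ(ρt)_B) / ρ_m.
Σt_A = 21.99 km; Σt_B = 29.872 km; Σ(ρt)_A = 64103.62; Σ(ρt)_B = 81590.868 (in km·kg m⁻³).
e = (21.99 − 29.872) − (64103.62 − 81590.868) / 3395 = −2.73 km.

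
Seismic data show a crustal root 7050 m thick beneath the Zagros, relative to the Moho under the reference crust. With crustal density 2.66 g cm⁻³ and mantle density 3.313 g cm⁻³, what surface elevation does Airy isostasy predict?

1730 m

In Airy isostatic equilibrium: ρ_c h = (ρ_m − ρ_c) r.
h = r (ρ_m − ρ_c) / ρ_c = 7050 m × (3.313 − 2.66) / 2.66 = 1730 m.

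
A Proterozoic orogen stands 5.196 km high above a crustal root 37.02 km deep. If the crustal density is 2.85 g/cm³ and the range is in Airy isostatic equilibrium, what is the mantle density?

Airy balance: ρ_c h = (ρ_m − ρ_c) r → ρ_m = ρ_c (1 + h/r).
ρ_m = 2.85 × (1 + 5.196 km/37.02 km) = 3.25 g/cm³.

3.25 g/cm³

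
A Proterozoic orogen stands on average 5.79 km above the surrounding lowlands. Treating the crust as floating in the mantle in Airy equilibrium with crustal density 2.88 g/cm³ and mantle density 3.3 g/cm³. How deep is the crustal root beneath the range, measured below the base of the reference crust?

Isostatic balance requires: the weight of the topography is balanced by the buoyancy of the root, ρ_c h = (ρ_m − ρ_c) r.
r = h · ρ_c / (ρ_m − ρ_c) = 5.79 km × 2.88 / (3.3 − 2.88) = 39.7 km.

39.7 km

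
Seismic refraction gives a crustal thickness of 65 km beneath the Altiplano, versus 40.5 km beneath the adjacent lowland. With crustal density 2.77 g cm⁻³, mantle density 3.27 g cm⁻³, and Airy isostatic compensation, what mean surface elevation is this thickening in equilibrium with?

3.75 km

Excess crust Δ = 65 km − 40.5 km = 24.5 km, split between elevation h and root r with h + r = Δ.
Airy balance ρ_c h = (ρ_m − ρ_c) r gives r = h ρ_c/(ρ_m − ρ_c), so h (1 + ρ_c/(ρ_m − ρ_c)) = Δ, i.e. h = Δ (ρ_m − ρ_c)/ρ_m.
h = 24.5 km × 0.5/3.27 = 3.75 km.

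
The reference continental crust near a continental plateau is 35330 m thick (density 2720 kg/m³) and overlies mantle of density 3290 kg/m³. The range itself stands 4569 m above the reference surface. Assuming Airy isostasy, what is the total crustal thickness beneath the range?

61700 m

Root depth r = h ρ_c / (ρ_m − ρ_c) = 4569 m × 2720 / 570 = 21800 m.
Total thickness = T + h + r = 35330 m + 4569 m + 21800 m = 61700 m.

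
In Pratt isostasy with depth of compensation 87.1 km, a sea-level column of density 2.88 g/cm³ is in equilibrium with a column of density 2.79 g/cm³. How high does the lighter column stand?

2.81 km

ρ_ref D = ρ (D + h) → h = D (ρ_ref − ρ)/ρ.
h = 87.1 km × (2.88 − 2.79)/2.79 = 2.81 km.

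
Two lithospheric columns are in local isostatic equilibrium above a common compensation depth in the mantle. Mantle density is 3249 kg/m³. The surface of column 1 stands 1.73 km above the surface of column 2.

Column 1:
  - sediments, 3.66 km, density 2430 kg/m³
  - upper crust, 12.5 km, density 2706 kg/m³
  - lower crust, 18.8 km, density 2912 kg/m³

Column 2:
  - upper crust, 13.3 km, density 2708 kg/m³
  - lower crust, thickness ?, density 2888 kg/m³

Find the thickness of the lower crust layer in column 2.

Take the compensation level at the base of the deeper column (depth z_c below the surface of column 1) and equate Σ ρ_i t_i down to z_c; mantle fills any gap and the z_c terms cancel.
Column 1: 3.66×2430 + 12.5×2706 + 18.8×2912 + (z_c − 34.96)×3249
Column 2: 1.73×0 + 13.3×2708 + x×2888 + (z_c − 1.73 − 13.3 − x)×3249
The z_c×3249 term appears on both sides and cancels. Collect the known terms of each column as K = Σ(ρt)_known − 3249 × (depth of known layers): K_1 = 97464.4 − 3249×34.96 = −16120.64; K_2 = 36016.4 − 3249×(1.73 + 13.3) = −12816.07.
Balance: K_1 = K_2 − x×(3249 − 2888), so x = (K_2 − K_1)/(3249 − 2888) = 3304.57/361 = 9.15 km.

9.15 km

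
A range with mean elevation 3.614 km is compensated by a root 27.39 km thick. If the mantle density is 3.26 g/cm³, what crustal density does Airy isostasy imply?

ρ_c h = (ρ_m − ρ_c) r → ρ_c (h + r) = ρ_m r → ρ_c = ρ_m r / (h + r).
ρ_c = 3.26 × 27.39 km / (3.614 km + 27.39 km) = 2.88 g/cm³.

2.88 g/cm³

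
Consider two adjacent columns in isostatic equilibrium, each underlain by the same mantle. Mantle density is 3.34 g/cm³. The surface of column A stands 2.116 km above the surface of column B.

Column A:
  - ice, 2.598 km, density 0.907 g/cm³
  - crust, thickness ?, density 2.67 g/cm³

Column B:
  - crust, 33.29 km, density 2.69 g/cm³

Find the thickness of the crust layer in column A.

33.4 km

Take the compensation level at the base of the deeper column (depth z_c below the surface of column A) and equate Σ ρ_i t_i down to z_c; mantle fills any gap and the z_c terms cancel.
Column A: 2.598×0.907 + x×2.67 + (z_c − 2.598 − x)×3.34
Column B: 2.116×0 + 33.29×2.69 + (z_c − 2.116 − 33.29)×3.34
The z_c×3.34 term appears on both sides and cancels. Collect the known terms of each column as K = Σ(ρt)_known − 3.34 × (depth of known layers): K_A = 2.356386 − 3.34×2.598 = −6.320934; K_B = 89.5501 − 3.34×(2.116 + 33.29) = −28.70594.
Balance: K_A − x×(3.34 − 2.67) = K_B, so x = (K_A − K_B)/(3.34 − 2.67) = 22.385/0.67 = 33.4 km.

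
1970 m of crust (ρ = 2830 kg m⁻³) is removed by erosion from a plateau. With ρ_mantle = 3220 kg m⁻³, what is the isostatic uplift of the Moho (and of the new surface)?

1730 m

Unloading: uplift u = e ρ_c/ρ_m = 1970 m × 2830/3220 = 1730 m.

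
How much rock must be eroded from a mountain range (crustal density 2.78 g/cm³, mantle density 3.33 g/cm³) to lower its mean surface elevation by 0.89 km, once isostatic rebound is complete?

5.39 km

Net drop Δ = e − u = e − e ρ_c/ρ_m = e (ρ_m − ρ_c)/ρ_m.
e = Δ ρ_m/(ρ_m − ρ_c) = 0.89 km × 3.33/0.55 = 5.39 km.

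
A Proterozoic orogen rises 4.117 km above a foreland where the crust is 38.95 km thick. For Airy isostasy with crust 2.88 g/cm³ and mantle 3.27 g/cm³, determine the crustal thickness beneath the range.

Root depth r = h ρ_c / (ρ_m − ρ_c) = 4.117 km × 2.88 / 0.39 = 30.4 km.
Total thickness = T + h + r = 38.95 km + 4.117 km + 30.4 km = 73.5 km.

73.5 km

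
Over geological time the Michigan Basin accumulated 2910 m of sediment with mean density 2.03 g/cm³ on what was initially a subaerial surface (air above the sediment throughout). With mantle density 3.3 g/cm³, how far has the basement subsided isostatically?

Subaerial load: s = t ρ_sed / ρ_m = 2910 m × 2.03/3.3 = 1790 m.

1790 m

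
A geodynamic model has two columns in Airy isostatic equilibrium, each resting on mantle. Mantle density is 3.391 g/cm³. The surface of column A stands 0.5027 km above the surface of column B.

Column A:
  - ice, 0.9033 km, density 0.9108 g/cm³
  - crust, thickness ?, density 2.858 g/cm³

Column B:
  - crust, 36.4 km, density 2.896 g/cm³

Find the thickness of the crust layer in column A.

32.8 km

Take the compensation level at the base of the deeper column (depth z_c below the surface of column A) and equate Σ ρ_i t_i down to z_c; mantle fills any gap and the z_c terms cancel.
Column A: 0.9033×0.9108 + x×2.858 + (z_c − 0.9033 − x)×3.391
Column B: 0.5027×0 + 36.4×2.896 + (z_c − 0.5027 − 36.4)×3.391
The z_c×3.391 term appears on both sides and cancels. Collect the known terms of each column as K = Σ(ρt)_known − 3.391 × (depth of known layers): K_A = 0.82272564 − 3.391×0.9033 = −2.24036466; K_B = 105.4144 − 3.391×(0.5027 + 36.4) = −19.7226557.
Balance: K_A − x×(3.391 − 2.858) = K_B, so x = (K_A − K_B)/(3.391 − 2.858) = 17.4823/0.533 = 32.8 km.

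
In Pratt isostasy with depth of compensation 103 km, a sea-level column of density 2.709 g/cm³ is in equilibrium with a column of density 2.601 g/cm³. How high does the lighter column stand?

4.28 km

ρ_ref D = ρ (D + h) → h = D (ρ_ref − ρ)/ρ.
h = 103 km × (2.709 − 2.601)/2.601 = 4.28 km.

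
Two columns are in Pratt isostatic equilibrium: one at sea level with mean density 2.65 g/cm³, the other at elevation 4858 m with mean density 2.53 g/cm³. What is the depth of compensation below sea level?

ρ_ref D = ρ (D + h) → D (ρ_ref − ρ) = ρ h.
D = ρ h/(ρ_ref − ρ) = 2.53 × 4858 m/(2.65 − 2.53) = 102000 m.

102000 m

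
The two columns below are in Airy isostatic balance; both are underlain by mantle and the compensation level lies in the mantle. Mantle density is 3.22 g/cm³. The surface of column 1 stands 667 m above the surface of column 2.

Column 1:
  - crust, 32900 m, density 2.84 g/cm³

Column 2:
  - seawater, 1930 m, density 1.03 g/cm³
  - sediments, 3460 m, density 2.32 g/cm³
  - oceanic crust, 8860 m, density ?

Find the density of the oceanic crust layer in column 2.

2.88 g/cm³

Take the compensation level at the base of the deeper column (depth z_c below the surface of column 1) and equate Σ ρ_i t_i down to z_c; mantle fills any gap and the z_c terms cancel.
Column 1: 32900×2.84 + (z_c − 32900)×3.22
Column 2: 667×0 + 1930×1.03 + 3460×2.32 + 8860×ρ + (z_c − 667 − 14250)×3.22
The z_c×3.22 term appears on both sides and cancels. Collect the known terms of each column as K = Σ(ρt)_known − 3.22 × (depth of known layers): K_1 = 93436 − 3.22×32900 = −12502; K_2 = 10015.1 − 3.22×(667 + 14250) = −38017.64.
Balance: K_1 = K_2 + 8860×ρ, so ρ = (K_1 − K_2)/8860 = 25515.6/8860 = 2.88 g/cm³.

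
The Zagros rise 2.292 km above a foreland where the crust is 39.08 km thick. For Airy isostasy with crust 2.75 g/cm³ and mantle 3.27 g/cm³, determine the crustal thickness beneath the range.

53.5 km

Root depth r = h ρ_c / (ρ_m − ρ_c) = 2.292 km × 2.75 / 0.52 = 12.12 km.
Total thickness = T + h + r = 39.08 km + 2.292 km + 12.12 km = 53.5 km.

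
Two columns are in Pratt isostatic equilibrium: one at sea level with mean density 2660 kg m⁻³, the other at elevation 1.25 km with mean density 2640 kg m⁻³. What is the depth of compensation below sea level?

ρ_ref D = ρ (D + h) → D (ρ_ref − ρ) = ρ h.
D = ρ h/(ρ_ref − ρ) = 2640 × 1.25 km/(2660 − 2640) = 165 km.

165 km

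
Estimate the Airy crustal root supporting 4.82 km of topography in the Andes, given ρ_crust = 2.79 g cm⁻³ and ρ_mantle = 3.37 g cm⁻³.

23.2 km

For local isostatic compensation: the weight of the topography is balanced by the buoyancy of the root, ρ_c h = (ρ_m − ρ_c) r.
r = h · ρ_c / (ρ_m − ρ_c) = 4.82 km × 2.79 / (3.37 − 2.79) = 23.2 km.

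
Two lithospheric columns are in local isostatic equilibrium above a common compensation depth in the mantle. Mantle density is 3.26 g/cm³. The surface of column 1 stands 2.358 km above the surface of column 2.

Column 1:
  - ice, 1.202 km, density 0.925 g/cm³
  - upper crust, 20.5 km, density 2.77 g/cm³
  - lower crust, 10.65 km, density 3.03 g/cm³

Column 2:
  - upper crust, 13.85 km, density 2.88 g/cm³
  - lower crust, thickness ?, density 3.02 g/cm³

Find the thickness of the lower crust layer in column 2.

9.8 km

Take the compensation level at the base of the deeper column (depth z_c below the surface of column 1) and equate Σ ρ_i t_i down to z_c; mantle fills any gap and the z_c terms cancel.
Column 1: 1.202×0.925 + 20.5×2.77 + 10.65×3.03 + (z_c − 32.352)×3.26
Column 2: 2.358×0 + 13.85×2.88 + x×3.02 + (z_c − 2.358 − 13.85 − x)×3.26
The z_c×3.26 term appears on both sides and cancels. Collect the known terms of each column as K = Σ(ρt)_known − 3.26 × (depth of known layers): K_1 = 90.16635 − 3.26×32.352 = −15.30117; K_2 = 39.888 − 3.26×(2.358 + 13.85) = −12.95008.
Balance: K_1 = K_2 − x×(3.26 − 3.02), so x = (K_2 − K_1)/(3.26 − 3.02) = 2.35109/0.24 = 9.8 km.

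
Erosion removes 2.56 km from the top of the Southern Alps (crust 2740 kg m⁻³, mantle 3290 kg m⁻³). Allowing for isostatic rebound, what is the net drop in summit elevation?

Rebound u = e ρ_c/ρ_m = 2.56 km × 2740/3290 = 2.132 km.
Net surface drop = e − u = 2.56 km − 2.132 km = e (ρ_m − ρ_c)/ρ_m = 0.428 km.

0.428 km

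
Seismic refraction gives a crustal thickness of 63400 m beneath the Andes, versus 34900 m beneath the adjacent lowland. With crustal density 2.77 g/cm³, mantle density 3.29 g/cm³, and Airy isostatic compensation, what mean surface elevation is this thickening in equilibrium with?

Excess crust Δ = 63400 m − 34900 m = 28500 m, split between elevation h and root r with h + r = Δ.
Airy balance ρ_c h = (ρ_m − ρ_c) r gives r = h ρ_c/(ρ_m − ρ_c), so h (1 + ρ_c/(ρ_m − ρ_c)) = Δ, i.e. h = Δ (ρ_m − ρ_c)/ρ_m.
h = 28500 m × 0.52/3.29 = 4500 m.

4500 m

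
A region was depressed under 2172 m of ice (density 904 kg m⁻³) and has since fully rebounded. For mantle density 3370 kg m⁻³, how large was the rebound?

Removing the load lets mantle flow back in; uplift u satisfies ρ_ice t = ρ_m u.
u = t ρ_ice/ρ_m = 2172 m × 904/3370 = 583 m.

583 m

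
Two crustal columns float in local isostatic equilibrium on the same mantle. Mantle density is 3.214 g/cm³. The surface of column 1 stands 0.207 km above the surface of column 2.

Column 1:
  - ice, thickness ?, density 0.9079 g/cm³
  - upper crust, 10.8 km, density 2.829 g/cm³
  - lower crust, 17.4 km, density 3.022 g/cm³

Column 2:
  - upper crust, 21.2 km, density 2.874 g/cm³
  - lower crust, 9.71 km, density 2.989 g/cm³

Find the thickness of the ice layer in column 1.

1.11 km

Take the compensation level at the base of the deeper column (depth z_c below the surface of column 1) and equate Σ ρ_i t_i down to z_c; mantle fills any gap and the z_c terms cancel.
Column 1: x×0.9079 + 10.8×2.829 + 17.4×3.022 + (z_c − 28.2 − x)×3.214
Column 2: 0.207×0 + 21.2×2.874 + 9.71×2.989 + (z_c − 0.207 − 30.91)×3.214
The z_c×3.214 term appears on both sides and cancels. Collect the known terms of each column as K = Σ(ρt)_known − 3.214 × (depth of known layers): K_1 = 83.136 − 3.214×28.2 = −7.4988; K_2 = 89.95199 − 3.214×(0.207 + 30.91) = −10.058048.
Balance: K_1 − x×(3.214 − 0.9079) = K_2, so x = (K_1 − K_2)/(3.214 − 0.9079) = 2.55925/2.3061 = 1.11 km.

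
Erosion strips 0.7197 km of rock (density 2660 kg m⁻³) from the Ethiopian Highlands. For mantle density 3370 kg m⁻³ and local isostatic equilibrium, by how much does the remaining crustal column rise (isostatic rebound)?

Unloading: uplift u = e ρ_c/ρ_m = 0.7197 km × 2660/3370 = 0.568 km.

0.568 km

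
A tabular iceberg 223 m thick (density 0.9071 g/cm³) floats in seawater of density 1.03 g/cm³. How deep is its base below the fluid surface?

196 m

Draft d = t ρ_obj/ρ_fluid = 223 m × 0.9071/1.03 = 196 m.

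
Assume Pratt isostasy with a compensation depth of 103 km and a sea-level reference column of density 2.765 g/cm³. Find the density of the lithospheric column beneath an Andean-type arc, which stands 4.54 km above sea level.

2.65 g/cm³

Pratt balance: ρ_ref D = ρ (D + h).
ρ = ρ_ref D/(D + h) = 2.765 × 103 km/(103 km + 4.54 km) = 2.65 g/cm³.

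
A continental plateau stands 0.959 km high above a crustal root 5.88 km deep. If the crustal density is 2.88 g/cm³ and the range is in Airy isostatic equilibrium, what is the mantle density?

Airy balance: ρ_c h = (ρ_m − ρ_c) r → ρ_m = ρ_c (1 + h/r).
ρ_m = 2.88 × (1 + 0.959 km/5.88 km) = 3.35 g/cm³.

3.35 g/cm³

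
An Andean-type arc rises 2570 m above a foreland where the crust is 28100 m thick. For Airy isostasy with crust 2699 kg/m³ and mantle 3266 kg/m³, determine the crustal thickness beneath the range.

42900 m

Root depth r = h ρ_c / (ρ_m − ρ_c) = 2570 m × 2699 / 567 = 12230 m.
Total thickness = T + h + r = 28100 m + 2570 m + 12230 m = 42900 m.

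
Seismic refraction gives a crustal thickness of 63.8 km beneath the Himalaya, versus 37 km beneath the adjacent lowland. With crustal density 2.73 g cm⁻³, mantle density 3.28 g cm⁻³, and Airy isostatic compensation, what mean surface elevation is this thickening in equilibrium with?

Excess crust Δ = 63.8 km − 37 km = 26.8 km, split between elevation h and root r with h + r = Δ.
Airy balance ρ_c h = (ρ_m − ρ_c) r gives r = h ρ_c/(ρ_m − ρ_c), so h (1 + ρ_c/(ρ_m − ρ_c)) = Δ, i.e. h = Δ (ρ_m − ρ_c)/ρ_m.
h = 26.8 km × 0.55/3.28 = 4.49 km.

4.49 km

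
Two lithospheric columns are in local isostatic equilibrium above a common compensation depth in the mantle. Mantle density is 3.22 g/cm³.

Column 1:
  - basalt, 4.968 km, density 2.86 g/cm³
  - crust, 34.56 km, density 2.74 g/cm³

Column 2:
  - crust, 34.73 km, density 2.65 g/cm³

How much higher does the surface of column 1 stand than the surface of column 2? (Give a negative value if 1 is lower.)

−0.441 km

For any compensation level in the mantle, the mantle terms cancel and isostasy reduces to e = (Σt_1 − Σt_2) − (Σ(ρt)_1 − Σ(ρt)_2) / ρ_m.
Σt_1 = 39.528 km; Σt_2 = 34.73 km; Σ(ρt)_1 = 108.90288; Σ(ρt)_2 = 92.0345 (in km·g/cm³).
e = (39.528 − 34.73) − (108.90288 − 92.0345) / 3.22 = −0.441 km.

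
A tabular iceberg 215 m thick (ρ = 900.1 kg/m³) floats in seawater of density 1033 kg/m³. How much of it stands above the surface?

Floating equilibrium: submerged depth d = t ρ_obj/ρ_fluid = 215 m × 900.1/1033 = 187.3 m.
Freeboard = t − d = 215 m − 187.3 m = 27.7 m.

27.7 m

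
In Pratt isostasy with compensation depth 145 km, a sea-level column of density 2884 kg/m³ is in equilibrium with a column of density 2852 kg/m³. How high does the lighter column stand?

ρ_ref D = ρ (D + h) → h = D (ρ_ref − ρ)/ρ.
h = 145 km × (2884 − 2852)/2852 = 1.63 km.

1.63 km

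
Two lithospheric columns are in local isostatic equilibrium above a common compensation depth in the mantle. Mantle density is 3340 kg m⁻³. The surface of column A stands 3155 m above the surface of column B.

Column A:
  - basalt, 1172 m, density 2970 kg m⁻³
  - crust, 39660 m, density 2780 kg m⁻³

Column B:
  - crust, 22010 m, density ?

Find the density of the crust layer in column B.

2790 kg m⁻³

Take the compensation level at the base of the deeper column (depth z_c below the surface of column A) and equate Σ ρ_i t_i down to z_c; mantle fills any gap and the z_c terms cancel.
Column A: 1172×2970 + 39660×2780 + (z_c − 40832)×3340
Column B: 3155×0 + 22010×ρ + (z_c − 3155 − 22010)×3340
The z_c×3340 term appears on both sides and cancels. Collect the known terms of each column as K = Σ(ρt)_known − 3340 × (depth of known layers): K_A = 113735640 − 3340×40832 = −22643240; K_B = 0 − 3340×(3155 + 22010) = −84051100.
Balance: K_A = K_B + 22010×ρ, so ρ = (K_A − K_B)/22010 = 61407900/22010 = 2790 kg m⁻³.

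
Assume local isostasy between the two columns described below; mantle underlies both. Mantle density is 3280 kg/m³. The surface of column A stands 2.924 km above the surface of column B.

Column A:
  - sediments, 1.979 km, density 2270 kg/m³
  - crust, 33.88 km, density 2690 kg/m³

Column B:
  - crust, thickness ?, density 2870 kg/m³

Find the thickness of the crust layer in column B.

Take the compensation level at the base of the deeper column (depth z_c below the surface of column A) and equate Σ ρ_i t_i down to z_c; mantle fills any gap and the z_c terms cancel.
Column A: 1.979×2270 + 33.88×2690 + (z_c − 35.859)×3280
Column B: 2.924×0 + x×2870 + (z_c − 2.924 − 0 − x)×3280
The z_c×3280 term appears on both sides and cancels. Collect the known terms of each column as K = Σ(ρt)_known − 3280 × (depth of known layers): K_A = 95629.53 − 3280×35.859 = −21987.99; K_B = 0 − 3280×(2.924 + 0) = −9590.72.
Balance: K_A = K_B − x×(3280 − 2870), so x = (K_B − K_A)/(3280 − 2870) = 12397.3/410 = 30.2 km.

30.2 km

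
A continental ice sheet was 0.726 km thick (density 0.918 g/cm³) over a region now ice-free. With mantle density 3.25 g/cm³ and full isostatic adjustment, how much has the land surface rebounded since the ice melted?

0.205 km

Removing the load lets mantle flow back in; uplift u satisfies ρ_ice t = ρ_m u.
u = t ρ_ice/ρ_m = 0.726 km × 0.918/3.25 = 0.205 km.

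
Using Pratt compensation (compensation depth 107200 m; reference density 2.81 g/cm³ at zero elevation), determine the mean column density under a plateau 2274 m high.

2.75 g/cm³

Pratt balance: ρ_ref D = ρ (D + h).
ρ = ρ_ref D/(D + h) = 2.81 × 107200 m/(107200 m + 2274 m) = 2.75 g/cm³.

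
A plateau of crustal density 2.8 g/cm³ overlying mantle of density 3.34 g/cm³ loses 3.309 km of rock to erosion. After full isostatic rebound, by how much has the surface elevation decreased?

Rebound u = e ρ_c/ρ_m = 3.309 km × 2.8/3.34 = 2.774 km.
Net surface drop = e − u = 3.309 km − 2.774 km = e (ρ_m − ρ_c)/ρ_m = 0.535 km.

0.535 km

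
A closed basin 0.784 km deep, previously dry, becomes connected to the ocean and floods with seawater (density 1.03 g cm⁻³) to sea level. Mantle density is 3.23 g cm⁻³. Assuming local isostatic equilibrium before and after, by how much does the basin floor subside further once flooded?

0.367 km

After flooding the water column is d + s deep. Its weight must equal the weight of mantle displaced by the extra subsidence s: (d + s) ρ_w = s ρ_m.
s = d ρ_w / (ρ_m − ρ_w) = 0.784 km × 1.03/(3.23 − 1.03) = 0.367 km.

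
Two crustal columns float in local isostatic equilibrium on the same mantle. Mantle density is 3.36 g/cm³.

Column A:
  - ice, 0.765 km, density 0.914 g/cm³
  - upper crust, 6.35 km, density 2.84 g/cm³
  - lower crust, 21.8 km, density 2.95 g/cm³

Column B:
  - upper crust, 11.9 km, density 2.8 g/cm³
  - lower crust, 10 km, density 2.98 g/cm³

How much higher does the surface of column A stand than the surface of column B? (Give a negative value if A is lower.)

For any compensation level in the mantle, the mantle terms cancel and isostasy reduces to e = (Σt_A − Σt_B) − (Σ(ρt)_A − Σ(ρt)_B) / ρ_m.
Σt_A = 28.915 km; Σt_B = 21.9 km; Σ(ρt)_A = 83.04321; Σ(ρt)_B = 63.12 (in km·g/cm³).
e = (28.915 − 21.9) − (83.04321 − 63.12) / 3.36 = 1.09 km.

1.09 km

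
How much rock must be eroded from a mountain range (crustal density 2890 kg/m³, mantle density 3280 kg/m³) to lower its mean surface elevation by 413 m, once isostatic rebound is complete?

Net drop Δ = e − u = e − e ρ_c/ρ_m = e (ρ_m − ρ_c)/ρ_m.
e = Δ ρ_m/(ρ_m − ρ_c) = 413 m × 3280/390 = 3470 m.

3470 m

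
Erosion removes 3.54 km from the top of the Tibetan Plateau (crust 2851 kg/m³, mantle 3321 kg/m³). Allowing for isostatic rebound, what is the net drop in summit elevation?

0.501 km

Rebound u = e ρ_c/ρ_m = 3.54 km × 2851/3321 = 3.039 km.
Net surface drop = e − u = 3.54 km − 3.039 km = e (ρ_m − ρ_c)/ρ_m = 0.501 km.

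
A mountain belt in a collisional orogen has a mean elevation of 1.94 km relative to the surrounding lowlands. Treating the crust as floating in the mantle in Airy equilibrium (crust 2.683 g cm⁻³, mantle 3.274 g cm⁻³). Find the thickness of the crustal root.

Isostatic balance requires: the weight of the topography is balanced by the buoyancy of the root, ρ_c h = (ρ_m − ρ_c) r.
r = h · ρ_c / (ρ_m − ρ_c) = 1.94 km × 2.683 / (3.274 − 2.683) = 8.81 km.

8.81 km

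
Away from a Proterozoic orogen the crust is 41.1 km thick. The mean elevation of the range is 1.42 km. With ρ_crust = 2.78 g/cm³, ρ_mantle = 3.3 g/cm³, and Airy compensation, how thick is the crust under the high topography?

50.1 km

Root depth r = h ρ_c / (ρ_m − ρ_c) = 1.42 km × 2.78 / 0.52 = 7.592 km.
Total thickness = T + h + r = 41.1 km + 1.42 km + 7.592 km = 50.1 km.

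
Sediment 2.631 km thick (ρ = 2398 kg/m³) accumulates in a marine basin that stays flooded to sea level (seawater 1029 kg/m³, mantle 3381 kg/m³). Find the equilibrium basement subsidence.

Submarine loading: the sediment displaces seawater, and the subsidence is in turn flooded, so s (ρ_m − ρ_w) = t (ρ_sed − ρ_w).
s = 2.631 km × (2398 − 1029) / (3381 − 1029) = 1.53 km.

1.53 km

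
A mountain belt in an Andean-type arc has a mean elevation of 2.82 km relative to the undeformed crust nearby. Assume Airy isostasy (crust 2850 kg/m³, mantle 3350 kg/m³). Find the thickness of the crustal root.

16.1 km

Isostatic balance requires: the weight of the topography is balanced by the buoyancy of the root, ρ_c h = (ρ_m − ρ_c) r.
r = h · ρ_c / (ρ_m − ρ_c) = 2.82 km × 2850 / (3350 − 2850) = 16.1 km.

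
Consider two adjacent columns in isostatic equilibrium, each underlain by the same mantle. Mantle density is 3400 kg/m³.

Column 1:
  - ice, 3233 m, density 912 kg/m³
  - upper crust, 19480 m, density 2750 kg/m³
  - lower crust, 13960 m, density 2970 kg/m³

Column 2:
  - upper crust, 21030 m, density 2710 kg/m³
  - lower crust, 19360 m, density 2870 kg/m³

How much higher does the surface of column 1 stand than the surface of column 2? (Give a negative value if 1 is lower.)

For any compensation level in the mantle, the mantle terms cancel and isostasy reduces to e = (Σt_1 − Σt_2) − (Σ(ρt)_1 − Σ(ρt)_2) / ρ_m.
Σt_1 = 36673 m; Σt_2 = 40390 m; Σ(ρt)_1 = 97979696; Σ(ρt)_2 = 112554500 (in m·kg/m³).
e = (36673 − 40390) − (97979696 − 112554500) / 3400 = 570 m.

570 m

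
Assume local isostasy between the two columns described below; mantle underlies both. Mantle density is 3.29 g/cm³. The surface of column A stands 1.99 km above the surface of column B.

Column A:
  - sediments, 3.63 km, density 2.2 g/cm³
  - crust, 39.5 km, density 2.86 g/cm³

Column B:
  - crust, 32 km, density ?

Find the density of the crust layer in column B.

Take the compensation level at the base of the deeper column (depth z_c below the surface of column A) and equate Σ ρ_i t_i down to z_c; mantle fills any gap and the z_c terms cancel.
Column A: 3.63×2.2 + 39.5×2.86 + (z_c − 43.13)×3.29
Column B: 1.99×0 + 32×ρ + (z_c − 1.99 − 32)×3.29
The z_c×3.29 term appears on both sides and cancels. Collect the known terms of each column as K = Σ(ρt)_known − 3.29 × (depth of known layers): K_A = 120.956 − 3.29×43.13 = −20.9417; K_B = 0 − 3.29×(1.99 + 32) = −111.8271.
Balance: K_A = K_B + 32×ρ, so ρ = (K_A − K_B)/32 = 90.8854/32 = 2.84 g/cm³.

2.84 g/cm³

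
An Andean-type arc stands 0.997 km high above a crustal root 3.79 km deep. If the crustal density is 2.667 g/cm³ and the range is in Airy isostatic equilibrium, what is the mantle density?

Airy balance: ρ_c h = (ρ_m − ρ_c) r → ρ_m = ρ_c (1 + h/r).
ρ_m = 2.667 × (1 + 0.997 km/3.79 km) = 3.37 g/cm³.

3.37 g/cm³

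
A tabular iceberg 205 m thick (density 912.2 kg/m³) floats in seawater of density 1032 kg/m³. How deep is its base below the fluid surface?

181 m

Draft d = t ρ_obj/ρ_fluid = 205 m × 912.2/1032 = 181 m.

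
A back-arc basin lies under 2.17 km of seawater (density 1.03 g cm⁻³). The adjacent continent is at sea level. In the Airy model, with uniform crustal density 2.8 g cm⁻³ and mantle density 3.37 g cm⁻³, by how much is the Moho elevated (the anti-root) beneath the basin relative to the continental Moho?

6.74 km

Balancing pressure at the compensation depth: replacing crust with seawater at the top is compensated by replacing crust with mantle at the base: d (ρ_c − ρ_w) = a (ρ_m − ρ_c).
a = d (ρ_c − ρ_w)/(ρ_m − ρ_c) = 2.17 km × 1.77/0.57 = 6.74 km.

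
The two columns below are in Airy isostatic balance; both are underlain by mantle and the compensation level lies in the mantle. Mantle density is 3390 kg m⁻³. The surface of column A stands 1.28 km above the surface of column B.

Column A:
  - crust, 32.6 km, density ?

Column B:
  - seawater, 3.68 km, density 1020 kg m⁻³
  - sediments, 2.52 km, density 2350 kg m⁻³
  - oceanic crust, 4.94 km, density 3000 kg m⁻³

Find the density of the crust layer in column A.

Take the compensation level at the base of the deeper column (depth z_c below the surface of column A) and equate Σ ρ_i t_i down to z_c; mantle fills any gap and the z_c terms cancel.
Column A: 32.6×ρ + (z_c − 32.6)×3390
Column B: 1.28×0 + 3.68×1020 + 2.52×2350 + 4.94×3000 + (z_c − 1.28 − 11.14)×3390
The z_c×3390 term appears on both sides and cancels. Collect the known terms of each column as K = Σ(ρt)_known − 3390 × (depth of known layers): K_A = 0 − 3390×32.6 = −110514; K_B = 24495.6 − 3390×(1.28 + 11.14) = −17608.2.
Balance: K_A + 32.6×ρ = K_B, so ρ = (K_B − K_A)/32.6 = 92905.8/32.6 = 2850 kg m⁻³.

2850 kg m⁻³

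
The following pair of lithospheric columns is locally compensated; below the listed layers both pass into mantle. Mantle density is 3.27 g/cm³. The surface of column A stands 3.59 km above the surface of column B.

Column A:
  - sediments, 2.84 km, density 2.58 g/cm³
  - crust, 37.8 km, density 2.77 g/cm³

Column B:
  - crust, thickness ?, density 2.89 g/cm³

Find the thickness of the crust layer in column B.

Take the compensation level at the base of the deeper column (depth z_c below the surface of column A) and equate Σ ρ_i t_i down to z_c; mantle fills any gap and the z_c terms cancel.
Column A: 2.84×2.58 + 37.8×2.77 + (z_c − 40.64)×3.27
Column B: 3.59×0 + x×2.89 + (z_c − 3.59 − 0 − x)×3.27
The z_c×3.27 term appears on both sides and cancels. Collect the known terms of each column as K = Σ(ρt)_known − 3.27 × (depth of known layers): K_A = 112.0332 − 3.27×40.64 = −20.8596; K_B = 0 − 3.27×(3.59 + 0) = −11.7393.
Balance: K_A = K_B − x×(3.27 − 2.89), so x = (K_B − K_A)/(3.27 − 2.89) = 9.1203/0.38 = 24 km.

24 km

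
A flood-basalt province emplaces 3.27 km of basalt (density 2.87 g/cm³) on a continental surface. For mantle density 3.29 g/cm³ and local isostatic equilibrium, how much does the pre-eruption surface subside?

2.85 km

Subaerial loading: s = t ρ_load / ρ_m.
s = 3.27 km × 2.87/3.29 = 2.85 km.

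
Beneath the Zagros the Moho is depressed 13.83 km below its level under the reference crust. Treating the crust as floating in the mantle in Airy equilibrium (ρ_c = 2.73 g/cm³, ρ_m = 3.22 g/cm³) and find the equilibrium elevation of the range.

In Airy isostatic equilibrium: ρ_c h = (ρ_m − ρ_c) r.
h = r (ρ_m − ρ_c) / ρ_c = 13.83 km × (3.22 − 2.73) / 2.73 = 2.48 km.

2.48 km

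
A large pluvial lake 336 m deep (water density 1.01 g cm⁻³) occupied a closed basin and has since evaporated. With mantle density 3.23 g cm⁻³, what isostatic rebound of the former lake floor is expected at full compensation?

105 m

u = d ρ_w/ρ_m = 336 m × 1.01/3.23 = 105 m.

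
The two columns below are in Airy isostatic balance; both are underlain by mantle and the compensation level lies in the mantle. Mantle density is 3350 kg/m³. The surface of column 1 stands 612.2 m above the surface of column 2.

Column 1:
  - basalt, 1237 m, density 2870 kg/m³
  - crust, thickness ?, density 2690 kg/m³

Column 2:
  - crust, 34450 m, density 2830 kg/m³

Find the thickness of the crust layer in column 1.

Take the compensation level at the base of the deeper column (depth z_c below the surface of column 1) and equate Σ ρ_i t_i down to z_c; mantle fills any gap and the z_c terms cancel.
Column 1: 1237×2870 + x×2690 + (z_c − 1237 − x)×3350
Column 2: 612.2×0 + 34450×2830 + (z_c − 612.2 − 34450)×3350
The z_c×3350 term appears on both sides and cancels. Collect the known terms of each column as K = Σ(ρt)_known − 3350 × (depth of known layers): K_1 = 3550190 − 3350×1237 = −593760; K_2 = 97493500 − 3350×(612.2 + 34450) = −19964870.
Balance: K_1 − x×(3350 − 2690) = K_2, so x = (K_1 − K_2)/(3350 − 2690) = 19371100/660 = 29400 m.

29400 m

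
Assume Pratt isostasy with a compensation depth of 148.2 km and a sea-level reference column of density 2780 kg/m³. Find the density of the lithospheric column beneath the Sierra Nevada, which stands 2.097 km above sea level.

Pratt balance: ρ_ref D = ρ (D + h).
ρ = ρ_ref D/(D + h) = 2780 × 148.2 km/(148.2 km + 2.097 km) = 2740 kg/m³.

2740 kg/m³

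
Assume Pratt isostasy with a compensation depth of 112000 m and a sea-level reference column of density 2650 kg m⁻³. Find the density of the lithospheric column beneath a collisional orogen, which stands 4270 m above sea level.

2550 kg m⁻³

Pratt balance: ρ_ref D = ρ (D + h).
ρ = ρ_ref D/(D + h) = 2650 × 112000 m/(112000 m + 4270 m) = 2550 kg m⁻³.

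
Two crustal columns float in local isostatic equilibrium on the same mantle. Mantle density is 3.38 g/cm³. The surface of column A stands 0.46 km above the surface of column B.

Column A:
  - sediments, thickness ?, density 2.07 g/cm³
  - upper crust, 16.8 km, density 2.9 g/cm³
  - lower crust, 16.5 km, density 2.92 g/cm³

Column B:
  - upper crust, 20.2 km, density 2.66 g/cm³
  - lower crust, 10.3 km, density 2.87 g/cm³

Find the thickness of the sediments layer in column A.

4.35 km

Take the compensation level at the base of the deeper column (depth z_c below the surface of column A) and equate Σ ρ_i t_i down to z_c; mantle fills any gap and the z_c terms cancel.
Column A: x×2.07 + 16.8×2.9 + 16.5×2.92 + (z_c − 33.3 − x)×3.38
Column B: 0.46×0 + 20.2×2.66 + 10.3×2.87 + (z_c − 0.46 − 30.5)×3.38
The z_c×3.38 term appears on both sides and cancels. Collect the known terms of each column as K = Σ(ρt)_known − 3.38 × (depth of known layers): K_A = 96.9 − 3.38×33.3 = −15.654; K_B = 83.293 − 3.38×(0.46 + 30.5) = −21.3518.
Balance: K_A − x×(3.38 − 2.07) = K_B, so x = (K_A − K_B)/(3.38 − 2.07) = 5.6978/1.31 = 4.35 km.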